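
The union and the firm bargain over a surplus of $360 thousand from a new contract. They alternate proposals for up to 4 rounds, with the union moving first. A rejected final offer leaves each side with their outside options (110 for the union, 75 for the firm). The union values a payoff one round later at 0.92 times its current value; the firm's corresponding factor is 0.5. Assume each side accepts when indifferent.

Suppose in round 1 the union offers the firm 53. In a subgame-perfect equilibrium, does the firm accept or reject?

Round 4 (the firm proposes): the union gets 110 if talks fail, so the firm offers 110 and keeps 250.
Round 3 (the union proposes): the firm can get 250 next round, worth 0.5 × 250 = 125 now, so the union offers 125, keeping 235.
Round 2 (the firm proposes): the union can get 235 next round, worth 0.92 × 235 = 216.2 now; the firm offers that and keeps 143.8.
So by rejecting in round 1, the firm gets 143.8 next round, worth 0.5 × 143.8 = 71.9 now.
Offer 53 < 71.9, so the firm rejects.

Reject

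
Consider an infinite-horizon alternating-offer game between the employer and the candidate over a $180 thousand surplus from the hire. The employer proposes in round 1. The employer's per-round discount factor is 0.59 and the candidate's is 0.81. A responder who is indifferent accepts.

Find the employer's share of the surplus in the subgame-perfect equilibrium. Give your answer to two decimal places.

In a stationary SPE each proposer offers the other exactly their discounted continuation value.
If the employer keeps x when proposing and the candidate keeps y when proposing, then x = 180 − 0.81y and y = 180 − 0.59x.
Solving: x = 180(1 − 0.81) / (1 − 0.59·0.81) = 34.2 / 0.5221 ≈ 65.5047.
The candidate gets 180 − 65.5047 ≈ 114.4953.

65.50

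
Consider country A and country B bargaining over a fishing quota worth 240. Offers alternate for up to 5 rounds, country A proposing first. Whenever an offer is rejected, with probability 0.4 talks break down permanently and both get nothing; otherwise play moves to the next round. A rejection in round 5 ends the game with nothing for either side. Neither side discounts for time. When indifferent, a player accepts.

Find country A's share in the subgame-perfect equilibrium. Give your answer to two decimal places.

161.66

Round 5 (country A proposes): rejection yields 0 for country B; country A offers 0 and keeps 240.
Round 4 (country B proposes): rejecting gives country A an expected 0.6 × 240 = 144; country B offers that and keeps 96.
Round 3 (country A proposes): rejecting gives country B an expected 0.6 × 96 = 57.6. Country A offers 57.6 and keeps 240 − 57.6 = 182.4.
Round 2 (country B proposes): rejecting gives country A an expected 0.6 × 182.4 = 109.44. Country B offers 109.44 and keeps 240 − 109.44 = 130.56.
Round 1 (country A proposes): rejecting gives country B an expected 0.6 × 130.56 = 78.336, so country A offers 78.336, keeping 161.664.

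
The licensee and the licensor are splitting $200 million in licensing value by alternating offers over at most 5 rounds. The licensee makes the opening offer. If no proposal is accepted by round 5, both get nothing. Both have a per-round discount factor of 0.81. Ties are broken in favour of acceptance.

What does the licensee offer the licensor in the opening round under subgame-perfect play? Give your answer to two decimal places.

50.97

Round 5 (the licensee proposes): rejection yields 0 for the licensor; the licensee offers 0 and keeps 200.
Round 4 (the licensor proposes): the licensee can get 200 next round, worth 0.81 × 200 = 162 now. The licensor offers 162 and keeps 200 − 162 = 38.
Round 3 (the licensee proposes): the licensor can get 38 next round, worth 0.81 × 38 = 30.78 now, so the licensee offers 30.78, keeping 169.22.
Round 2 (the licensor proposes): the licensee can get 169.22 next round, worth 0.81 × 169.22 = 137.0682 now, so the licensor offers 137.0682, keeping 62.9318.
Round 1 (the licensee proposes): the licensor can get 62.9318 next round, worth 0.81 × 62.9318 = 50.974758 now; the licensee offers that and keeps 149.025242.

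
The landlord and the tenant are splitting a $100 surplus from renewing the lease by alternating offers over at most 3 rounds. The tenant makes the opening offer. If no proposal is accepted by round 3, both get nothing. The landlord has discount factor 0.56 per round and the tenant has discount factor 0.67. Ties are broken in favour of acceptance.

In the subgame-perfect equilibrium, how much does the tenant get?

81.52

By backward induction:
Round 3 (the tenant proposes): the landlord will accept anything ≥ 0, so the tenant offers 0 and keeps 100.
Round 2 (the landlord proposes): the tenant can get 100 next round, worth 0.67 × 100 = 67 now; the landlord offers that and keeps 33.
Round 1 (the tenant proposes): the landlord can get 33 next round, worth 0.56 × 33 = 18.48 now. The tenant offers 18.48 and keeps 100 − 18.48 = 81.52.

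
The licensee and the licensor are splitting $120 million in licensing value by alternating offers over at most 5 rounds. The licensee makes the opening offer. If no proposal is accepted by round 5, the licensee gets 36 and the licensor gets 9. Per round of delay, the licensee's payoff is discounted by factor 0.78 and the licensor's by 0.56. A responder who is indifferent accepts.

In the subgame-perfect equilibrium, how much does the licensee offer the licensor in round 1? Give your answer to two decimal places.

Round 5 (the licensee proposes): the licensor gets 9 if talks fail, so the licensee offers 9 and keeps 111.
Round 4 (the licensor proposes): the licensee can get 111 next round, worth 0.78 × 111 = 86.58 now, so the licensor offers 86.58, keeping 33.42.
Round 3 (the licensee proposes): the licensor can get 33.42 next round, worth 0.56 × 33.42 = 18.7152 now, so the licensee offers 18.7152, keeping 101.2848.
Round 2 (the licensor proposes): the licensee can get 101.2848 next round, worth 0.78 × 101.2848 = 79.002144 now, so the licensor offers 79.002144, keeping 40.997856.
Round 1 (the licensee proposes): the licensor can get 40.997856 next round, worth 0.56 × 40.997856 = 22.95879936 now. The licensee offers 22.95879936 and keeps 120 − 22.95879936 = 97.04120064.

22.96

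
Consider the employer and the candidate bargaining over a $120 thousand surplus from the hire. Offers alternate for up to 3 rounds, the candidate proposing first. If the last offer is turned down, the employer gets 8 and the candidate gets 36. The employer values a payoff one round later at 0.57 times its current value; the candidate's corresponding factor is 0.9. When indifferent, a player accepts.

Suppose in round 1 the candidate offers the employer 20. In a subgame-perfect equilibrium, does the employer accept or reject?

Round 3 (the candidate proposes): the employer gets 8 if talks fail, so the candidate offers 8 and keeps 112.
Round 2 (the employer proposes): the candidate can get 112 next round, worth 0.9 × 112 = 100.8 now, so the employer offers 100.8, keeping 19.2.
So by rejecting in round 1, the employer gets 19.2 next round, worth 0.57 × 19.2 = 10.944 now.
Offer 20 ≥ 10.944, so the employer accepts.

Accept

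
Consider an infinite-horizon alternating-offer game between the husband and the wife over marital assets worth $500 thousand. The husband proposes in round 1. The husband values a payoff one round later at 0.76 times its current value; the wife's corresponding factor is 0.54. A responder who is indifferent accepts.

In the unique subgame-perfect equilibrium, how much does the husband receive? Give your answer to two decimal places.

390.09

When the husband proposes, the wife accepts any offer worth at least 0.54 times what the wife would get by proposing next round; and vice versa.
This gives x = 500 − 0.54y and y = 500 − 0.76x, where x and y are each side's share when it proposes.
Hence (1 − 0.54·0.76)x = 500(1 − 0.54), i.e. 0.5896·x = 230.
x ≈ 390.0950; the wife's share is 500 − x ≈ 109.9050.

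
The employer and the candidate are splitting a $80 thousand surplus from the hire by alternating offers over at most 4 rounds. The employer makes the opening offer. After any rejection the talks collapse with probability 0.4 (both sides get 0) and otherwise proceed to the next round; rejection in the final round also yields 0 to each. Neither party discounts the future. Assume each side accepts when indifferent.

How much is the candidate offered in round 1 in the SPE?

Round 4 (the candidate proposes): rejection yields 0 for the employer; the candidate offers 0 and keeps 80.
Round 3 (the employer proposes): rejecting gives the candidate an expected 0.6 × 80 = 48. The employer offers 48 and keeps 80 − 48 = 32.
Round 2 (the candidate proposes): rejecting gives the employer an expected 0.6 × 32 = 19.2; the candidate offers that and keeps 60.8.
Round 1 (the employer proposes): rejecting gives the candidate an expected 0.6 × 60.8 = 36.48; the employer offers that and keeps 43.52.

36.48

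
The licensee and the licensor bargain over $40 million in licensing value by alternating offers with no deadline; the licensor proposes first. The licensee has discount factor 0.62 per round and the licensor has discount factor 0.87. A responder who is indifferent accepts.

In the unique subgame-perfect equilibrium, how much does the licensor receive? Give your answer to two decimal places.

Let x be the licensor's share when the licensor proposes and y be the licensee's share when the licensee proposes.
The licensee accepts iff offered ≥ 0.62·y, so x = 40 − 0.62y. Symmetrically y = 40 − 0.87x.
Substituting: x = 40 − 0.62(40 − 0.87x), giving x(1 − 0.87·0.62) = 40(1 − 0.62).
So x = 40 × 0.38 / 0.4606 ≈ 33.0004, and the licensee receives 40 − x ≈ 6.9996.

33.00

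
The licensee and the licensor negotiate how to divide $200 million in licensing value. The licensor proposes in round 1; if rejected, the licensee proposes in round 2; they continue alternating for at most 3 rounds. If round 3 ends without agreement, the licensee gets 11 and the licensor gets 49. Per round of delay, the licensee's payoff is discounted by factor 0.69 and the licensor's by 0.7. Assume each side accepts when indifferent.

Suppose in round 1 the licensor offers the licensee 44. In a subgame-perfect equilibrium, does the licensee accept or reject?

Reject

Work out the licensee's continuation value if the offer is rejected.
Round 3 (the licensor proposes): the licensee gets 11 if talks fail, so the licensor offers 11 and keeps 189.
Round 2 (the licensee proposes): the licensor can get 189 next round, worth 0.7 × 189 = 132.3 now, so the licensee offers 132.3, keeping 67.7.
So by rejecting in round 1, the licensee gets 67.7 next round, worth 0.69 × 67.7 = 46.713 now.
Offer 44 < 46.713, so the licensee rejects.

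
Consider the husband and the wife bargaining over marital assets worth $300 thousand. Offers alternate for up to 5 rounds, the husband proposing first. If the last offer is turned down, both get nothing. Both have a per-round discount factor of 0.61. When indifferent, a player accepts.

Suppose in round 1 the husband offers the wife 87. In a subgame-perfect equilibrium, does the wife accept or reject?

Reject

Work out the wife's continuation value if the offer is rejected.
Round 5 (the husband proposes): the wife will accept anything ≥ 0, so the husband offers 0 and keeps 300.
Round 4 (the wife proposes): the husband can get 300 next round, worth 0.61 × 300 = 183 now; the wife offers that and keeps 117.
Round 3 (the husband proposes): the wife can get 117 next round, worth 0.61 × 117 = 71.37 now. The husband offers 71.37 and keeps 300 − 71.37 = 228.63.
Round 2 (the wife proposes): the husband can get 228.63 next round, worth 0.61 × 228.63 = 139.4643 now. The wife offers 139.4643 and keeps 300 − 139.4643 = 160.5357.
So by rejecting in round 1, the wife gets 160.5357 next round, worth 0.61 × 160.5357 = 97.926777 now.
Offer 87 < 97.926777, so the wife rejects.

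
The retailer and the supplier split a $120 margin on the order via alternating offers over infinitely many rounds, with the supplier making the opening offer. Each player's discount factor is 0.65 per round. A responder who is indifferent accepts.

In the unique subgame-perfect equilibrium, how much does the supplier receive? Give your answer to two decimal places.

Let x be the supplier's share when the supplier proposes and y be the retailer's share when the retailer proposes.
The retailer accepts iff offered ≥ 0.65·y, so x = 120 − 0.65y. Symmetrically y = 120 − 0.65x.
Substituting: x = 120 − 0.65(120 − 0.65x), giving x(1 − 0.65·0.65) = 120(1 − 0.65).
So x = 120 × 0.35 / 0.5775 ≈ 72.7273, and the retailer receives 120 − x ≈ 47.2727.

72.73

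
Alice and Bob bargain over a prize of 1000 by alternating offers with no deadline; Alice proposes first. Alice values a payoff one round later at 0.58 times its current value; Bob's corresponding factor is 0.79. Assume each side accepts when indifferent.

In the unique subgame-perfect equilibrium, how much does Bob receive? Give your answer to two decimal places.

612.40

When Alice proposes, Bob accepts any offer worth at least 0.79 times what Bob would get by proposing next round; and vice versa.
This gives x = 1000 − 0.79y and y = 1000 − 0.58x, where x and y are each side's share when it proposes.
Hence (1 − 0.79·0.58)x = 1000(1 − 0.79), i.e. 0.5418·x = 210.
x ≈ 387.5969; Bob's share is 1000 − x ≈ 612.4031.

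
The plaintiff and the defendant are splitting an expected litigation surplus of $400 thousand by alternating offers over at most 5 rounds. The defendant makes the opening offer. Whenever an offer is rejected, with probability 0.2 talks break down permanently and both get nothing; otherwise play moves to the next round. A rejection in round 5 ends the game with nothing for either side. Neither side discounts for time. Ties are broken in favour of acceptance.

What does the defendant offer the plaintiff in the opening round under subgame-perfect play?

Round 5 (the defendant proposes): rejection yields 0 for the plaintiff; the defendant offers 0 and keeps 400.
Round 4 (the plaintiff proposes): rejecting gives the defendant an expected 0.8 × 400 = 320. The plaintiff offers 320 and keeps 400 − 320 = 80.
Round 3 (the defendant proposes): rejecting gives the plaintiff an expected 0.8 × 80 = 64. The defendant offers 64 and keeps 400 − 64 = 336.
Round 2 (the plaintiff proposes): rejecting gives the defendant an expected 0.8 × 336 = 268.8. The plaintiff offers 268.8 and keeps 400 − 268.8 = 131.2.
Round 1 (the defendant proposes): rejecting gives the plaintiff an expected 0.8 × 131.2 = 104.96; the defendant offers that and keeps 295.04.

104.96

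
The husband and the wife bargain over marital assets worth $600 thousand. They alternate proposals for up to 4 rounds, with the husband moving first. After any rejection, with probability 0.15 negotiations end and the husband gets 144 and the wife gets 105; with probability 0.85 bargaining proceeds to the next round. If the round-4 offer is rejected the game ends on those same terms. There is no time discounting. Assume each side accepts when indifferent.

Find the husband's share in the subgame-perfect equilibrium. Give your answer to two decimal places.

234.69

Round 4 (the wife proposes): the husband gets 144 if talks fail, so the wife offers 144 and keeps 456.
Round 3 (the husband proposes): rejecting gives the wife an expected 0.85 × 456 + 0.15 × 105 = 403.35. The husband offers 403.35 and keeps 600 − 403.35 = 196.65.
Round 2 (the wife proposes): rejecting gives the husband an expected 0.85 × 196.65 + 0.15 × 144 = 188.7525. The wife offers 188.7525 and keeps 600 − 188.7525 = 411.2475.
Round 1 (the husband proposes): rejecting gives the wife an expected 0.85 × 411.2475 + 0.15 × 105 = 365.310375; the husband offers that and keeps 234.689625.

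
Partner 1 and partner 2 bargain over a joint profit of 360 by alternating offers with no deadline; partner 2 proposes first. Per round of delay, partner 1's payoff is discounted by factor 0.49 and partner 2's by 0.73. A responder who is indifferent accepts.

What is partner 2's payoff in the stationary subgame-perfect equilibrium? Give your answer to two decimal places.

In a stationary SPE each proposer offers the other exactly their discounted continuation value.
If partner 2 keeps x when proposing and partner 1 keeps y when proposing, then x = 360 − 0.49y and y = 360 − 0.73x.
Solving: x = 360(1 − 0.49) / (1 − 0.73·0.49) = 183.6 / 0.6423 ≈ 285.8477.
Partner 1 gets 360 − 285.8477 ≈ 74.1523.

285.85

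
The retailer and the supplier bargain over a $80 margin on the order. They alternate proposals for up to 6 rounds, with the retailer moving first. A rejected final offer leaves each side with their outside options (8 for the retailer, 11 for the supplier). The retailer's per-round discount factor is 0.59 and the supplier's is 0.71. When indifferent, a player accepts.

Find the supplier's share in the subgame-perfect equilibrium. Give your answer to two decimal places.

Round 6 (the supplier proposes): the retailer gets 8 if talks fail, so the supplier offers 8 and keeps 72.
Round 5 (the retailer proposes): the supplier can get 72 next round, worth 0.71 × 72 = 51.12 now; the retailer offers that and keeps 28.88.
Round 4 (the supplier proposes): the retailer can get 28.88 next round, worth 0.59 × 28.88 = 17.0392 now. The supplier offers 17.0392 and keeps 80 − 17.0392 = 62.9608.
Round 3 (the retailer proposes): the supplier can get 62.9608 next round, worth 0.71 × 62.9608 = 44.702168 now; the retailer offers that and keeps 35.297832.
Round 2 (the supplier proposes): the retailer can get 35.297832 next round, worth 0.59 × 35.297832 = 20.82572088 now; the supplier offers that and keeps 59.17427912.
Round 1 (the retailer proposes): the supplier can get 59.17427912 next round, worth 0.71 × 59.17427912 = 42.0137381752 now. The retailer offers 42.0137381752 and keeps 80 − 42.0137381752 = 37.9862618248.

42.01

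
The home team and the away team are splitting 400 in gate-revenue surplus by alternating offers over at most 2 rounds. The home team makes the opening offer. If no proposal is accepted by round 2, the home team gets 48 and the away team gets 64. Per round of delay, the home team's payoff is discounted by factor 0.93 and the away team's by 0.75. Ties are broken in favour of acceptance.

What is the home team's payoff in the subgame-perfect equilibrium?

136

Round 2 (the away team proposes): the home team gets 48 if talks fail, so the away team offers 48 and keeps 352.
Round 1 (the home team proposes): the away team can get 352 next round, worth 0.75 × 352 = 264 now, so the home team offers 264, keeping 136.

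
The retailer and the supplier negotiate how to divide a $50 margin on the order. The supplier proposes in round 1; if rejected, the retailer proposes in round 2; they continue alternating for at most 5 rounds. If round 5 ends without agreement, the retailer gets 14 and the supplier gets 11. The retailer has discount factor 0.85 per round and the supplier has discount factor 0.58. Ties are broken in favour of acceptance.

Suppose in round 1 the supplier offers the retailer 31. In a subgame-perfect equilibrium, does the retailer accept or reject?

Accept

Round 5 (the supplier proposes): the retailer gets 14 if talks fail, so the supplier offers 14 and keeps 36.
Round 4 (the retailer proposes): the supplier can get 36 next round, worth 0.58 × 36 = 20.88 now. The retailer offers 20.88 and keeps 50 − 20.88 = 29.12.
Round 3 (the supplier proposes): the retailer can get 29.12 next round, worth 0.85 × 29.12 = 24.752 now, so the supplier offers 24.752, keeping 25.248.
Round 2 (the retailer proposes): the supplier can get 25.248 next round, worth 0.58 × 25.248 = 14.64384 now. The retailer offers 14.64384 and keeps 50 − 14.64384 = 35.35616.
So by rejecting in round 1, the retailer gets 35.35616 next round, worth 0.85 × 35.35616 = 30.052736 now.
Offer 31 ≥ 30.052736, so the retailer accepts.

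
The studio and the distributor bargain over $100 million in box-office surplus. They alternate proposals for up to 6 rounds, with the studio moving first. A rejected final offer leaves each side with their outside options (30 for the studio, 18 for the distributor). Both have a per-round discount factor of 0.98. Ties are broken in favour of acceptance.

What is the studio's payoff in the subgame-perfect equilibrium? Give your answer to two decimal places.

Round 6 (the distributor proposes): the studio gets 30 if talks fail, so the distributor offers 30 and keeps 70.
Round 5 (the studio proposes): the distributor can get 70 next round, worth 0.98 × 70 = 68.6 now; the studio offers that and keeps 31.4.
Round 4 (the distributor proposes): the studio can get 31.4 next round, worth 0.98 × 31.4 = 30.772 now. The distributor offers 30.772 and keeps 100 − 30.772 = 69.228.
Round 3 (the studio proposes): the distributor can get 69.228 next round, worth 0.98 × 69.228 = 67.84344 now, so the studio offers 67.84344, keeping 32.15656.
Round 2 (the distributor proposes): the studio can get 32.15656 next round, worth 0.98 × 32.15656 = 31.5134288 now. The distributor offers 31.5134288 and keeps 100 − 31.5134288 = 68.4865712.
Round 1 (the studio proposes): the distributor can get 68.4865712 next round, worth 0.98 × 68.4865712 = 67.116839776 now, so the studio offers 67.116839776, keeping 32.883160224.

32.88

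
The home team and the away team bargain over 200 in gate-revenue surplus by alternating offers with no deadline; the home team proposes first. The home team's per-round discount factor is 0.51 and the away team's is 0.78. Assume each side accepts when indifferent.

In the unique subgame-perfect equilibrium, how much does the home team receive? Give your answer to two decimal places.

When the home team proposes, the away team accepts any offer worth at least 0.78 times what the away team would get by proposing next round; and vice versa.
This gives x = 200 − 0.78y and y = 200 − 0.51x, where x and y are each side's share when it proposes.
Hence (1 − 0.78·0.51)x = 200(1 − 0.78), i.e. 0.6022·x = 44.
x ≈ 73.0654; the away team's share is 200 − x ≈ 126.9346.

73.07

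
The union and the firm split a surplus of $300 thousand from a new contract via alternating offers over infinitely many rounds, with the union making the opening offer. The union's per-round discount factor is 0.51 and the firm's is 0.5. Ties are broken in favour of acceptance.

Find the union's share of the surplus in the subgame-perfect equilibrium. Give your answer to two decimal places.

201.34

In a stationary SPE each proposer offers the other exactly their discounted continuation value.
If the union keeps x when proposing and the firm keeps y when proposing, then x = 300 − 0.5y and y = 300 − 0.51x.
Solving: x = 300(1 − 0.5) / (1 − 0.51·0.5) = 150 / 0.745 ≈ 201.3423.
The firm gets 300 − 201.3423 ≈ 98.6577.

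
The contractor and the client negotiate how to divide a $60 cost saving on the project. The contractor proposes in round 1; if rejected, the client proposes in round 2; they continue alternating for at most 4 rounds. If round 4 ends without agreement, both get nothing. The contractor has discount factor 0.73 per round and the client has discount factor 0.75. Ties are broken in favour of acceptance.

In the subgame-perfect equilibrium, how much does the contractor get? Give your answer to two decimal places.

23.21

Round 4 (the client proposes): rejection yields 0 for the contractor; the client offers 0 and keeps 60.
Round 3 (the contractor proposes): the client can get 60 next round, worth 0.75 × 60 = 45 now, so the contractor offers 45, keeping 15.
Round 2 (the client proposes): the contractor can get 15 next round, worth 0.73 × 15 = 10.95 now, so the client offers 10.95, keeping 49.05.
Round 1 (the contractor proposes): the client can get 49.05 next round, worth 0.75 × 49.05 = 36.7875 now; the contractor offers that and keeps 23.2125.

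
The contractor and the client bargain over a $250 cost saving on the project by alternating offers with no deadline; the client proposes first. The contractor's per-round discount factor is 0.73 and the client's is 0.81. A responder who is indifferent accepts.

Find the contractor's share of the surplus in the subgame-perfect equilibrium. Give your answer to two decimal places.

Let x be the client's share when the client proposes and y be the contractor's share when the contractor proposes.
The contractor accepts iff offered ≥ 0.73·y, so x = 250 − 0.73y. Symmetrically y = 250 − 0.81x.
Substituting: x = 250 − 0.73(250 − 0.81x), giving x(1 − 0.81·0.73) = 250(1 − 0.73).
So x = 250 × 0.27 / 0.4087 ≈ 165.1578, and the contractor receives 250 − x ≈ 84.8422.

84.84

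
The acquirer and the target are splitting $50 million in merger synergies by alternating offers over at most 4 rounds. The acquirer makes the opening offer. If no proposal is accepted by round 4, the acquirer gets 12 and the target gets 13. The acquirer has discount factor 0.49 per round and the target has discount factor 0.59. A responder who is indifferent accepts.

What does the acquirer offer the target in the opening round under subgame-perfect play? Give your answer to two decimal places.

21.53

Round 4 (the target proposes): the acquirer gets 12 if talks fail, so the target offers 12 and keeps 38.
Round 3 (the acquirer proposes): the target can get 38 next round, worth 0.59 × 38 = 22.42 now, so the acquirer offers 22.42, keeping 27.58.
Round 2 (the target proposes): the acquirer can get 27.58 next round, worth 0.49 × 27.58 = 13.5142 now. The target offers 13.5142 and keeps 50 − 13.5142 = 36.4858.
Round 1 (the acquirer proposes): the target can get 36.4858 next round, worth 0.59 × 36.4858 = 21.526622 now. The acquirer offers 21.526622 and keeps 50 − 21.526622 = 28.473378.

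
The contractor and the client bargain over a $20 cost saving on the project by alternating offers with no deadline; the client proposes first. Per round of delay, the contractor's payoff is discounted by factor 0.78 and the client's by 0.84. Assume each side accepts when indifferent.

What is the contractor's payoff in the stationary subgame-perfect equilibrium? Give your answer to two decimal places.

7.24

Let x be the client's share when the client proposes and y be the contractor's share when the contractor proposes.
The contractor accepts iff offered ≥ 0.78·y, so x = 20 − 0.78y. Symmetrically y = 20 − 0.84x.
Substituting: x = 20 − 0.78(20 − 0.84x), giving x(1 − 0.84·0.78) = 20(1 − 0.78).
So x = 20 × 0.22 / 0.3448 ≈ 12.7610, and the contractor receives 20 − x ≈ 7.2390.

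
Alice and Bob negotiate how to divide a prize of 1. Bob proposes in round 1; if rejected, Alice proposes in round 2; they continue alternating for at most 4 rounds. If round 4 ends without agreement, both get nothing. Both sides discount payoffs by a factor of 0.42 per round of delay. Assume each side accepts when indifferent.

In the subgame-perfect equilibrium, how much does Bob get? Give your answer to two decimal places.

Solve by backward induction from round 4.
Round 4 (Alice proposes): Bob will accept anything ≥ 0, so Alice offers 0 and keeps 1.
Round 3 (Bob proposes): Alice can get 1 next round, worth 0.42 × 1 = 0.42 now; Bob offers that and keeps 0.58.
Round 2 (Alice proposes): Bob can get 0.58 next round, worth 0.42 × 0.58 = 0.2436 now. Alice offers 0.2436 and keeps 1 − 0.2436 = 0.7564.
Round 1 (Bob proposes): Alice can get 0.7564 next round, worth 0.42 × 0.7564 = 0.317688 now. Bob offers 0.317688 and keeps 1 − 0.317688 = 0.682312.

0.68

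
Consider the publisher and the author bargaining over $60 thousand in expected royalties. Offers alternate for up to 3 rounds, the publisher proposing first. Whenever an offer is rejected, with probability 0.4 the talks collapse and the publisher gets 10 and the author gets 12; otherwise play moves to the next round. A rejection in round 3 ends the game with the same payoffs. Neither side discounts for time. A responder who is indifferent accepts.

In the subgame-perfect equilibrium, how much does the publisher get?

38.88

Round 3 (the publisher proposes): the author gets 12 if talks fail, so the publisher offers 12 and keeps 48.
Round 2 (the author proposes): rejecting gives the publisher an expected 0.6 × 48 + 0.4 × 10 = 32.8; the author offers that and keeps 27.2.
Round 1 (the publisher proposes): rejecting gives the author an expected 0.6 × 27.2 + 0.4 × 12 = 21.12. The publisher offers 21.12 and keeps 60 − 21.12 = 38.88.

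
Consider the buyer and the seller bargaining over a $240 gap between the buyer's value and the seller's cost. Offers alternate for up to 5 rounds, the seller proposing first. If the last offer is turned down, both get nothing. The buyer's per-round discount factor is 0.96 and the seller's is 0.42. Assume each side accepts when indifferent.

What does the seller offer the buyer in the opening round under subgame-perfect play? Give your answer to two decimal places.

187.51

Solve by backward induction from round 5.
Round 5 (the seller proposes): the buyer will accept anything ≥ 0, so the seller offers 0 and keeps 240.
Round 4 (the buyer proposes): the seller can get 240 next round, worth 0.42 × 240 = 100.8 now; the buyer offers that and keeps 139.2.
Round 3 (the seller proposes): the buyer can get 139.2 next round, worth 0.96 × 139.2 = 133.632 now; the seller offers that and keeps 106.368.
Round 2 (the buyer proposes): the seller can get 106.368 next round, worth 0.42 × 106.368 = 44.67456 now; the buyer offers that and keeps 195.32544.
Round 1 (the seller proposes): the buyer can get 195.32544 next round, worth 0.96 × 195.32544 = 187.5124224 now, so the seller offers 187.5124224, keeping 52.4875776.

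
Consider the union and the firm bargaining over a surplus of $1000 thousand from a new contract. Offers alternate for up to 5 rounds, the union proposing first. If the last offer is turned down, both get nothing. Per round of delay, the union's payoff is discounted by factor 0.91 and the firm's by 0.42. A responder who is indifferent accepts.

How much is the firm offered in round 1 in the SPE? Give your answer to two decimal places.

52.25

By backward induction:
Round 5 (the union proposes): the firm will accept anything ≥ 0, so the union offers 0 and keeps 1000.
Round 4 (the firm proposes): the union can get 1000 next round, worth 0.91 × 1000 = 910 now; the firm offers that and keeps 90.
Round 3 (the union proposes): the firm can get 90 next round, worth 0.42 × 90 = 37.8 now; the union offers that and keeps 962.2.
Round 2 (the firm proposes): the union can get 962.2 next round, worth 0.91 × 962.2 = 875.602 now. The firm offers 875.602 and keeps 1000 − 875.602 = 124.398.
Round 1 (the union proposes): the firm can get 124.398 next round, worth 0.42 × 124.398 = 52.24716 now, so the union offers 52.24716, keeping 947.75284.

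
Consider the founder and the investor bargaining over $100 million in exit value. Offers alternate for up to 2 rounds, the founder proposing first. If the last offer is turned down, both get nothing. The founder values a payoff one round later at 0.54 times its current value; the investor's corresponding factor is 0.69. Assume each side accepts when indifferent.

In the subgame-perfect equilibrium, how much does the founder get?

31

Round 2 (the investor proposes): the founder will accept anything ≥ 0, so the investor offers 0 and keeps 100.
Round 1 (the founder proposes): the investor can get 100 next round, worth 0.69 × 100 = 69 now. The founder offers 69 and keeps 100 − 69 = 31.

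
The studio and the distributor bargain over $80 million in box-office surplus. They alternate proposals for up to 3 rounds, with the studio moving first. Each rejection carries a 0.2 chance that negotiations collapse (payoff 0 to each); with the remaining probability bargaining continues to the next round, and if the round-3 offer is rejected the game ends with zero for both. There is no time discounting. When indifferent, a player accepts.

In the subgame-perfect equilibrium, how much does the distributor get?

Round 3 (the studio proposes): the distributor will accept anything ≥ 0, so the studio offers 0 and keeps 80.
Round 2 (the distributor proposes): rejecting gives the studio an expected 0.8 × 80 = 64, so the distributor offers 64, keeping 16.
Round 1 (the studio proposes): rejecting gives the distributor an expected 0.8 × 16 = 12.8, so the studio offers 12.8, keeping 67.2.

12.8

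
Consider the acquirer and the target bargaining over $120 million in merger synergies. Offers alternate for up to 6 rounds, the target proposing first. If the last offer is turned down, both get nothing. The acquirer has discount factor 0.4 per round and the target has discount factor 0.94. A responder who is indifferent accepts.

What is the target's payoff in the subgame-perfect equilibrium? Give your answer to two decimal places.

109.25

By backward induction:
Round 6 (the acquirer proposes): the target will accept anything ≥ 0, so the acquirer offers 0 and keeps 120.
Round 5 (the target proposes): the acquirer can get 120 next round, worth 0.4 × 120 = 48 now, so the target offers 48, keeping 72.
Round 4 (the acquirer proposes): the target can get 72 next round, worth 0.94 × 72 = 67.68 now, so the acquirer offers 67.68, keeping 52.32.
Round 3 (the target proposes): the acquirer can get 52.32 next round, worth 0.4 × 52.32 = 20.928 now; the target offers that and keeps 99.072.
Round 2 (the acquirer proposes): the target can get 99.072 next round, worth 0.94 × 99.072 = 93.12768 now; the acquirer offers that and keeps 26.87232.
Round 1 (the target proposes): the acquirer can get 26.87232 next round, worth 0.4 × 26.87232 = 10.748928 now, so the target offers 10.748928, keeping 109.251072.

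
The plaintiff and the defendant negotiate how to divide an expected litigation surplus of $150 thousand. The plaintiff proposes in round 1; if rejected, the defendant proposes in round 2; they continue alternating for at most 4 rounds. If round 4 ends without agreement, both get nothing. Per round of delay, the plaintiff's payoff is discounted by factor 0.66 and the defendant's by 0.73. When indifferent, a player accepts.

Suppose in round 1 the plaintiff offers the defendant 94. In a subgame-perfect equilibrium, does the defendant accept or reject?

Accept

Work out the defendant's continuation value if the offer is rejected.
Round 4 (the defendant proposes): rejection yields 0 for the plaintiff; the defendant offers 0 and keeps 150.
Round 3 (the plaintiff proposes): the defendant can get 150 next round, worth 0.73 × 150 = 109.5 now, so the plaintiff offers 109.5, keeping 40.5.
Round 2 (the defendant proposes): the plaintiff can get 40.5 next round, worth 0.66 × 40.5 = 26.73 now. The defendant offers 26.73 and keeps 150 − 26.73 = 123.27.
So by rejecting in round 1, the defendant gets 123.27 next round, worth 0.73 × 123.27 = 89.9871 now.
Offer 94 ≥ 89.9871, so the defendant accepts.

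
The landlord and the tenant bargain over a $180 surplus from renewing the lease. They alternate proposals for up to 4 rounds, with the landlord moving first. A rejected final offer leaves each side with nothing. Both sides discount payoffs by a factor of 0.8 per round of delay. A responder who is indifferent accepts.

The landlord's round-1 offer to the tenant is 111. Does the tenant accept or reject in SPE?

Work out the tenant's continuation value if the offer is rejected.
Round 4 (the tenant proposes): rejection yields 0 for the landlord; the tenant offers 0 and keeps 180.
Round 3 (the landlord proposes): the tenant can get 180 next round, worth 0.8 × 180 = 144 now; the landlord offers that and keeps 36.
Round 2 (the tenant proposes): the landlord can get 36 next round, worth 0.8 × 36 = 28.8 now. The tenant offers 28.8 and keeps 180 − 28.8 = 151.2.
So by rejecting in round 1, the tenant gets 151.2 next round, worth 0.8 × 151.2 = 120.96 now.
Offer 111 < 120.96, so the tenant rejects.

Reject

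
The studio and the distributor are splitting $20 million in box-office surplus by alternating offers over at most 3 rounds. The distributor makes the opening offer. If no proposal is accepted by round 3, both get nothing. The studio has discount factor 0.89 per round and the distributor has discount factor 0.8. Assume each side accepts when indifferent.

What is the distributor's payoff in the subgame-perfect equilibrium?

16.44

Round 3 (the distributor proposes): rejection yields 0 for the studio; the distributor offers 0 and keeps 20.
Round 2 (the studio proposes): the distributor can get 20 next round, worth 0.8 × 20 = 16 now. The studio offers 16 and keeps 20 − 16 = 4.
Round 1 (the distributor proposes): the studio can get 4 next round, worth 0.89 × 4 = 3.56 now, so the distributor offers 3.56, keeping 16.44.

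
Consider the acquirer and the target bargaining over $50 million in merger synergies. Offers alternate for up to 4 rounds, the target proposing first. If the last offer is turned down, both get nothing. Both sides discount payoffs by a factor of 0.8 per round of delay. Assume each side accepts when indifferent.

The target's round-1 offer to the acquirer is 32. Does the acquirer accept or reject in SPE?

Round 4 (the acquirer proposes): rejection yields 0 for the target; the acquirer offers 0 and keeps 50.
Round 3 (the target proposes): the acquirer can get 50 next round, worth 0.8 × 50 = 40 now; the target offers that and keeps 10.
Round 2 (the acquirer proposes): the target can get 10 next round, worth 0.8 × 10 = 8 now, so the acquirer offers 8, keeping 42.
So by rejecting in round 1, the acquirer gets 42 next round, worth 0.8 × 42 = 33.6 now.
Offer 32 < 33.6, so the acquirer rejects.

Reject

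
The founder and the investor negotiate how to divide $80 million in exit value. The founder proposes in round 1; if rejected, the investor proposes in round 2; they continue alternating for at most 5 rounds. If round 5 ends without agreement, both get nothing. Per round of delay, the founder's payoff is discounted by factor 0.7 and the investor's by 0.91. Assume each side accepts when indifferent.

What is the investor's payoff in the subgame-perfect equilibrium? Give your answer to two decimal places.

Round 5 (the founder proposes): rejection yields 0 for the investor; the founder offers 0 and keeps 80.
Round 4 (the investor proposes): the founder can get 80 next round, worth 0.7 × 80 = 56 now. The investor offers 56 and keeps 80 − 56 = 24.
Round 3 (the founder proposes): the investor can get 24 next round, worth 0.91 × 24 = 21.84 now, so the founder offers 21.84, keeping 58.16.
Round 2 (the investor proposes): the founder can get 58.16 next round, worth 0.7 × 58.16 = 40.712 now. The investor offers 40.712 and keeps 80 − 40.712 = 39.288.
Round 1 (the founder proposes): the investor can get 39.288 next round, worth 0.91 × 39.288 = 35.75208 now; the founder offers that and keeps 44.24792.

35.75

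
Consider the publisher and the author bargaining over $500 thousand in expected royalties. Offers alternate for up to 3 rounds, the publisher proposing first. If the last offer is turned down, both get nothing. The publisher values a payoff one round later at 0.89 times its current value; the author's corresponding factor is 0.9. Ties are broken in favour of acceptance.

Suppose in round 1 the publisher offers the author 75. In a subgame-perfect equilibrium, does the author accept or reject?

Round 3 (the publisher proposes): rejection yields 0 for the author; the publisher offers 0 and keeps 500.
Round 2 (the author proposes): the publisher can get 500 next round, worth 0.89 × 500 = 445 now, so the author offers 445, keeping 55.
So by rejecting in round 1, the author gets 55 next round, worth 0.9 × 55 = 49.5 now.
Offer 75 ≥ 49.5, so the author accepts.

Accept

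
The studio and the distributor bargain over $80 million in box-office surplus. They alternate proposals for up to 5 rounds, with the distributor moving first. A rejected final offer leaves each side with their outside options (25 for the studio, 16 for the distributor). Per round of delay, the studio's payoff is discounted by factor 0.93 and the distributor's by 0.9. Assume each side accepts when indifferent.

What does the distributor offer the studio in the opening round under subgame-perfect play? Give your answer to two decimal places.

31.18

Round 5 (the distributor proposes): the studio gets 25 if talks fail, so the distributor offers 25 and keeps 55.
Round 4 (the studio proposes): the distributor can get 55 next round, worth 0.9 × 55 = 49.5 now; the studio offers that and keeps 30.5.
Round 3 (the distributor proposes): the studio can get 30.5 next round, worth 0.93 × 30.5 = 28.365 now, so the distributor offers 28.365, keeping 51.635.
Round 2 (the studio proposes): the distributor can get 51.635 next round, worth 0.9 × 51.635 = 46.4715 now; the studio offers that and keeps 33.5285.
Round 1 (the distributor proposes): the studio can get 33.5285 next round, worth 0.93 × 33.5285 = 31.181505 now. The distributor offers 31.181505 and keeps 80 − 31.181505 = 48.818495.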